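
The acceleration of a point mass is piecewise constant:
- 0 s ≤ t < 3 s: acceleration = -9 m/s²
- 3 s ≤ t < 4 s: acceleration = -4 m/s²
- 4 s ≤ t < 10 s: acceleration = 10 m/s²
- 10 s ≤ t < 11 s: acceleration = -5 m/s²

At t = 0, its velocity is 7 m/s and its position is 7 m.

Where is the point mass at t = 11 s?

35 m

On each constant-a segment, Δv = aΔt and Δx = v₀Δt + ½aΔt²; chain segment to segment.
0–3 s: v starts 7 m/s; Δx = 7·3 + ½·-9·3² = -19.5 m; v ends -20 m/s.
3–4 s: v starts -20 m/s; Δx = -20·1 + ½·-4·1² = -22 m; v ends -24 m/s.
4–10 s: v starts -24 m/s; Δx = -24·6 + ½·10·6² = 36 m; v ends 36 m/s.
10–11 s: v starts 36 m/s; Δx = 36·1 + ½·-5·1² = 33.5 m; v ends 31 m/s.
x(11) = 7 + Σ Δx = 35 m.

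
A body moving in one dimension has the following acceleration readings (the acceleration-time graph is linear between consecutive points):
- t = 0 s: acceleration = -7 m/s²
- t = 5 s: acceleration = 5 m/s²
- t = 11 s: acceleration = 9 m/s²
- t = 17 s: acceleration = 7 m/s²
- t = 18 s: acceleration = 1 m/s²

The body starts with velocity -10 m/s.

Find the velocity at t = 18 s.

Δv equals the area under the a-t graph; then v = v₀ + Δv.
0–5 s: ½(-7 + 5)(5) = -5 m/s
5–11 s: ½(5 + 9)(6) = 42 m/s
11–17 s: ½(9 + 7)(6) = 48 m/s
17–18 s: ½(7 + 1)(1) = 4 m/s
Δv = 89 m/s, so v(18) = -10 + (89) = 79 m/s.

79 m/s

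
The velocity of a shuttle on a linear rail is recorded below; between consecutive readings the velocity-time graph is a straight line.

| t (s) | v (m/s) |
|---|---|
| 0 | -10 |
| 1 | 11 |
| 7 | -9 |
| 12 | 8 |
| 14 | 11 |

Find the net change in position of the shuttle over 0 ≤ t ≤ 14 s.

23 m

Net displacement equals the area under the velocity-time graph (areas below the axis count negative).
0–1 s: ½(-10 + 11)(1) = 0.5 m
1–7 s: ½(11 + -9)(6) = 6 m
7–12 s: ½(-9 + 8)(5) = -2.5 m
12–14 s: ½(8 + 11)(2) = 19 m
Net displacement = 23 m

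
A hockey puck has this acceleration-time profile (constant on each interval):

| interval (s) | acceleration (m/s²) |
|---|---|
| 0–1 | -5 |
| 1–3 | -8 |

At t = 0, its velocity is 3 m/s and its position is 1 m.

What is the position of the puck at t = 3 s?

-18.5 m

On each constant-a segment, Δv = aΔt and Δx = v₀Δt + ½aΔt²; chain segment to segment.
0–1 s: v starts 3 m/s; Δx = 3·1 + ½·-5·1² = 0.5 m; v ends -2 m/s.
1–3 s: v starts -2 m/s; Δx = -2·2 + ½·-8·2² = -20 m; v ends -18 m/s.
x(3) = 1 + Σ Δx = -18.5 m.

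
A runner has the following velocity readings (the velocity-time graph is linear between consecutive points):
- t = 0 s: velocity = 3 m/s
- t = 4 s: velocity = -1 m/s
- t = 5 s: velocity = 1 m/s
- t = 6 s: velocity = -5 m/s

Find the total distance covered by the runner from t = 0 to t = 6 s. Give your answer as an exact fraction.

23/3 m

Distance (not displacement) is the total path length: add the absolute areas under v-t.
0–4 s: v = 0 at t = 3 s; triangle areas 4.5 + 0.5 = 5 m
4–5 s: v = 0 at t = 4.5 s; triangle areas 0.25 + 0.25 = 0.5 m
5–6 s: v = 0 at t = 31/6 s; triangle areas 1/12 + 25/12 = 13/6 m
Total distance = 23/3 m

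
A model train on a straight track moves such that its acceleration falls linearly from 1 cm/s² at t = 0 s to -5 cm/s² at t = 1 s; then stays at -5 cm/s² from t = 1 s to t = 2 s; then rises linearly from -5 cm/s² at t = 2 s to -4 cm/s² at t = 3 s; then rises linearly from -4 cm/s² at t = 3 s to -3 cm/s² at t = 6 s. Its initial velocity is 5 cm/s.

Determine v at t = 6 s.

Δv equals the area under the a-t graph; then v = v₀ + Δv.
0–1 s: ½(1 + -5)(1) = -2 cm/s
1–2 s: -5 × 1 = -5 cm/s
2–3 s: ½(-5 + -4)(1) = -4.5 cm/s
3–6 s: ½(-4 + -3)(3) = -10.5 cm/s
Δv = -22 cm/s, so v(6) = 5 + (-22) = -17 cm/s.

-17 cm/s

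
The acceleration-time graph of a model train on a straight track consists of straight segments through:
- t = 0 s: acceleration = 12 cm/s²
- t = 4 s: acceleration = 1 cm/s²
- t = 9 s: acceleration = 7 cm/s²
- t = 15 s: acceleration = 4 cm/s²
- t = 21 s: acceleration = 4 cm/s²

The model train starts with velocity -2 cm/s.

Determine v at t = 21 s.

Δv equals the area under the a-t graph; then v = v₀ + Δv.
0–4 s: ½(12 + 1)(4) = 26 cm/s
4–9 s: ½(1 + 7)(5) = 20 cm/s
9–15 s: ½(7 + 4)(6) = 33 cm/s
15–21 s: 4 × 6 = 24 cm/s
Δv = 103 cm/s, so v(21) = -2 + (103) = 101 cm/s.

101 cm/s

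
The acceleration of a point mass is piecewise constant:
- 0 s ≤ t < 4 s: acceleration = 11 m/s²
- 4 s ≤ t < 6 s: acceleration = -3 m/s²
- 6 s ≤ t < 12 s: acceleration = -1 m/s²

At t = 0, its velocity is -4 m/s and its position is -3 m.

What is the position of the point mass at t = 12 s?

329 m

On each constant-a segment, Δv = aΔt and Δx = v₀Δt + ½aΔt²; chain segment to segment.
0–4 s: v starts -4 m/s; Δx = -4·4 + ½·11·4² = 72 m; v ends 40 m/s.
4–6 s: v starts 40 m/s; Δx = 40·2 + ½·-3·2² = 74 m; v ends 34 m/s.
6–12 s: v starts 34 m/s; Δx = 34·6 + ½·-1·6² = 186 m; v ends 28 m/s.
x(12) = -3 + Σ Δx = 329 m.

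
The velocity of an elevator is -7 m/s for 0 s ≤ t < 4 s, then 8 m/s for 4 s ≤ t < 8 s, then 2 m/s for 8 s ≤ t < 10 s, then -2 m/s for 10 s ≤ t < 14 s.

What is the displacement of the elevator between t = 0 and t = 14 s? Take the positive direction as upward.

0 m

Net displacement equals the area under the velocity-time graph (areas below the axis count negative).
0–4 s: -7 × 4 = -28 m
4–8 s: 8 × 4 = 32 m
8–10 s: 2 × 2 = 4 m
10–14 s: -2 × 4 = -8 m
Net displacement = 0 m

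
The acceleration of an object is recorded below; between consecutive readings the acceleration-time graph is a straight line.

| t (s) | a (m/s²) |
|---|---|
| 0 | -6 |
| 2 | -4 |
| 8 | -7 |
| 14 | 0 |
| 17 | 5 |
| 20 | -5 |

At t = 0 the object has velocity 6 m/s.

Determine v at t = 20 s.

Δv equals the area under the a-t graph; then v = v₀ + Δv.
0–2 s: ½(-6 + -4)(2) = -10 m/s
2–8 s: ½(-4 + -7)(6) = -33 m/s
8–14 s: ½(-7 + 0)(6) = -21 m/s
14–17 s: ½(0 + 5)(3) = 7.5 m/s
17–20 s: ½(5 + -5)(3) = 0 m/s
Δv = -56.5 m/s, so v(20) = 6 + (-56.5) = -50.5 m/s.

-50.5 m/s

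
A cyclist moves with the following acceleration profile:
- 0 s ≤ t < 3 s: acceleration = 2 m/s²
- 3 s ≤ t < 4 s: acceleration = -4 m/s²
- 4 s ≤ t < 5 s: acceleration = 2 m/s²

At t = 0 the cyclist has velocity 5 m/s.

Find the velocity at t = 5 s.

Δv equals the area under the a-t graph; then v = v₀ + Δv.
0–3 s: 2 × 3 = 6 m/s
3–4 s: -4 × 1 = -4 m/s
4–5 s: 2 × 1 = 2 m/s
Δv = 4 m/s, so v(5) = 5 + (4) = 9 m/s.

9 m/s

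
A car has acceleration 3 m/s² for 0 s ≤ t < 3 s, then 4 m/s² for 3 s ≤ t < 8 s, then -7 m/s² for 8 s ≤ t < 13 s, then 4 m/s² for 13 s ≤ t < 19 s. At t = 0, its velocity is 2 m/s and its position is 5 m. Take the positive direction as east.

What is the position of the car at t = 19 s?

On each constant-a segment, Δv = aΔt and Δx = v₀Δt + ½aΔt²; chain segment to segment.
0–3 s: v starts 2 m/s; Δx = 2·3 + ½·3·3² = 19.5 m; v ends 11 m/s.
3–8 s: v starts 11 m/s; Δx = 11·5 + ½·4·5² = 105 m; v ends 31 m/s.
8–13 s: v starts 31 m/s; Δx = 31·5 + ½·-7·5² = 67.5 m; v ends -4 m/s.
13–19 s: v starts -4 m/s; Δx = -4·6 + ½·4·6² = 48 m; v ends 20 m/s.
x(19) = 5 + Σ Δx = 245 m.

245 m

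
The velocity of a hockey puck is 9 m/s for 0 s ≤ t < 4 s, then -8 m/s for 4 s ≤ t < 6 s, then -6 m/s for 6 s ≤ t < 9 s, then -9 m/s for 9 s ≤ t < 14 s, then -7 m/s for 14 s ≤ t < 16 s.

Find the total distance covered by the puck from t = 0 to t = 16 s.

Total distance travelled is ∫|v| dt — sum the magnitudes of each area piece.
0–4 s: |9| × 4 = 36 m
4–6 s: |-8| × 2 = 16 m
6–9 s: |-6| × 3 = 18 m
9–14 s: |-9| × 5 = 45 m
14–16 s: |-7| × 2 = 14 m
Total distance = 129 m

129 m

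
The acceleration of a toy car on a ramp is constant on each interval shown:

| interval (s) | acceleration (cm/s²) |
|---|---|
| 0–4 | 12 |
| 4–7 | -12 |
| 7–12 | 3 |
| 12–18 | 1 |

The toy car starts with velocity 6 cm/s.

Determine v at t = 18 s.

Δv equals the area under the a-t graph; then v = v₀ + Δv.
0–4 s: 12 × 4 = 48 cm/s
4–7 s: -12 × 3 = -36 cm/s
7–12 s: 3 × 5 = 15 cm/s
12–18 s: 1 × 6 = 6 cm/s
Δv = 33 cm/s, so v(18) = 6 + (33) = 39 cm/s.

39 cm/s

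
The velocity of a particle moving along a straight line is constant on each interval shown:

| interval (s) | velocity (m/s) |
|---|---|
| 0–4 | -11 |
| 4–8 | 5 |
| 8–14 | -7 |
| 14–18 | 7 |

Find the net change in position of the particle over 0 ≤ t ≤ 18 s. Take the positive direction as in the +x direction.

Net displacement equals the area under the velocity-time graph (areas below the axis count negative).
0–4 s: -11 × 4 = -44 m
4–8 s: 5 × 4 = 20 m
8–14 s: -7 × 6 = -42 m
14–18 s: 7 × 4 = 28 m
Net displacement = -38 m

-38 m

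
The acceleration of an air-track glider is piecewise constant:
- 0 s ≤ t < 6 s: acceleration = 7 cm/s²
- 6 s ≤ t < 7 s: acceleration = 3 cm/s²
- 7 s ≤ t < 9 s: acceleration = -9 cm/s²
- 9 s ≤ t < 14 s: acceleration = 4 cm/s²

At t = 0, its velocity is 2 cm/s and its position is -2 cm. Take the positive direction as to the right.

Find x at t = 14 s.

On each constant-a segment, Δv = aΔt and Δx = v₀Δt + ½aΔt²; chain segment to segment.
0–6 s: v starts 2 cm/s; Δx = 2·6 + ½·7·6² = 138 cm; v ends 44 cm/s.
6–7 s: v starts 44 cm/s; Δx = 44·1 + ½·3·1² = 45.5 cm; v ends 47 cm/s.
7–9 s: v starts 47 cm/s; Δx = 47·2 + ½·-9·2² = 76 cm; v ends 29 cm/s.
9–14 s: v starts 29 cm/s; Δx = 29·5 + ½·4·5² = 195 cm; v ends 49 cm/s.
x(14) = -2 + Σ Δx = 452.5 cm.

452.5 cm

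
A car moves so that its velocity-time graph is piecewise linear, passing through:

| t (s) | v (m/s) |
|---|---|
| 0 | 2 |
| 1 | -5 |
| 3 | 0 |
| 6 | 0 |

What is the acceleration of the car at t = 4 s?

Acceleration is the slope of the v-t graph on 3–6 s: (0 − 0)/(6 − 3) = 0 m/s².

0 m/s²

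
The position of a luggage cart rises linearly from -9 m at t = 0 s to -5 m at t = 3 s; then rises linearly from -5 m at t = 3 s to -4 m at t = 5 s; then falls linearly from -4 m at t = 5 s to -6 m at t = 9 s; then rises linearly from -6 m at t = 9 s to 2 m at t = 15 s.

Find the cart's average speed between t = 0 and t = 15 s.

1 m/s

Average speed = (total path length)/(elapsed time); on a piecewise-linear x-t graph the path length is Σ|Δx|.
0–3 s: |Δx| = |-5 − -9| = 4 m
3–5 s: |Δx| = |-4 − -5| = 1 m
5–9 s: |Δx| = |-6 − -4| = 2 m
9–15 s: |Δx| = |2 − -6| = 8 m
Total path = 15 m; average speed = 15/15 = 1 m/s.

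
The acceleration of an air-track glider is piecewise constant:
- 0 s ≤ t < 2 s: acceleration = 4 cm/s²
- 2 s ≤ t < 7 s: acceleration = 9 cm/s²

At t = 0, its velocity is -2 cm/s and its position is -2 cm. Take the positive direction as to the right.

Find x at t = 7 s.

On each constant-a segment, Δv = aΔt and Δx = v₀Δt + ½aΔt²; chain segment to segment.
0–2 s: v starts -2 cm/s; Δx = -2·2 + ½·4·2² = 4 cm; v ends 6 cm/s.
2–7 s: v starts 6 cm/s; Δx = 6·5 + ½·9·5² = 142.5 cm; v ends 51 cm/s.
x(7) = -2 + Σ Δx = 144.5 cm.

144.5 cm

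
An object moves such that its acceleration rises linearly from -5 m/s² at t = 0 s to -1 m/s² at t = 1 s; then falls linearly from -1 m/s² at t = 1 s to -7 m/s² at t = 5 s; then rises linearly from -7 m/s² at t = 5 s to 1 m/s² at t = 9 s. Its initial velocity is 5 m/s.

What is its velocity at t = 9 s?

Δv equals the area under the a-t graph; then v = v₀ + Δv.
0–1 s: ½(-5 + -1)(1) = -3 m/s
1–5 s: ½(-1 + -7)(4) = -16 m/s
5–9 s: ½(-7 + 1)(4) = -12 m/s
Δv = -31 m/s, so v(9) = 5 + (-31) = -26 m/s.

-26 m/s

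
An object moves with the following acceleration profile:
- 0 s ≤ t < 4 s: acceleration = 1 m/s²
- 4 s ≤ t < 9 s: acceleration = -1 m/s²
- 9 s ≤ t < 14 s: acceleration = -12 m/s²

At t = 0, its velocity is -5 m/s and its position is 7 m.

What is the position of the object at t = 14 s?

On each constant-a segment, Δv = aΔt and Δx = v₀Δt + ½aΔt²; chain segment to segment.
0–4 s: v starts -5 m/s; Δx = -5·4 + ½·1·4² = -12 m; v ends -1 m/s.
4–9 s: v starts -1 m/s; Δx = -1·5 + ½·-1·5² = -17.5 m; v ends -6 m/s.
9–14 s: v starts -6 m/s; Δx = -6·5 + ½·-12·5² = -180 m; v ends -66 m/s.
x(14) = 7 + Σ Δx = -202.5 m.

-202.5 m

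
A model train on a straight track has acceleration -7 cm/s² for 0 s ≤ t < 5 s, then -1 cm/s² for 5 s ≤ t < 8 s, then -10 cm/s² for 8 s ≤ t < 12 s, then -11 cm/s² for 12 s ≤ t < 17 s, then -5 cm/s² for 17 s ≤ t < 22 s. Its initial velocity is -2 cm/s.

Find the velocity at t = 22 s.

-160 cm/s

Δv equals the area under the a-t graph; then v = v₀ + Δv.
0–5 s: -7 × 5 = -35 cm/s
5–8 s: -1 × 3 = -3 cm/s
8–12 s: -10 × 4 = -40 cm/s
12–17 s: -11 × 5 = -55 cm/s
17–22 s: -5 × 5 = -25 cm/s
Δv = -158 cm/s, so v(22) = -2 + (-158) = -160 cm/s.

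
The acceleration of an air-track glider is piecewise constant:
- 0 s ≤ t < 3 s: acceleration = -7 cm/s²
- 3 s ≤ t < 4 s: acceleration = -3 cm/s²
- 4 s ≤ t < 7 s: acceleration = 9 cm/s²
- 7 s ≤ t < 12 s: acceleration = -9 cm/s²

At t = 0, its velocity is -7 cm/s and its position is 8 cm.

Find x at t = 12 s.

-259 cm

On each constant-a segment, Δv = aΔt and Δx = v₀Δt + ½aΔt²; chain segment to segment.
0–3 s: v starts -7 cm/s; Δx = -7·3 + ½·-7·3² = -52.5 cm; v ends -28 cm/s.
3–4 s: v starts -28 cm/s; Δx = -28·1 + ½·-3·1² = -29.5 cm; v ends -31 cm/s.
4–7 s: v starts -31 cm/s; Δx = -31·3 + ½·9·3² = -52.5 cm; v ends -4 cm/s.
7–12 s: v starts -4 cm/s; Δx = -4·5 + ½·-9·5² = -132.5 cm; v ends -49 cm/s.
x(12) = 8 + Σ Δx = -259 cm.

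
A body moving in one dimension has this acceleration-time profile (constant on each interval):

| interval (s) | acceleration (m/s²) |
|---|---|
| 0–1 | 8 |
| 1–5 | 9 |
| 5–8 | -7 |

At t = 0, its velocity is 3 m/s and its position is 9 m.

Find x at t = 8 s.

241.5 m

On each constant-a segment, Δv = aΔt and Δx = v₀Δt + ½aΔt²; chain segment to segment.
0–1 s: v starts 3 m/s; Δx = 3·1 + ½·8·1² = 7 m; v ends 11 m/s.
1–5 s: v starts 11 m/s; Δx = 11·4 + ½·9·4² = 116 m; v ends 47 m/s.
5–8 s: v starts 47 m/s; Δx = 47·3 + ½·-7·3² = 109.5 m; v ends 26 m/s.
x(8) = 9 + Σ Δx = 241.5 m.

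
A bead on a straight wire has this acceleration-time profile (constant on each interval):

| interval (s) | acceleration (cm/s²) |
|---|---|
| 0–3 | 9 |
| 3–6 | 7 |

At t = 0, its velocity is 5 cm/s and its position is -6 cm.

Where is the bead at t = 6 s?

177 cm

On each constant-a segment, Δv = aΔt and Δx = v₀Δt + ½aΔt²; chain segment to segment.
0–3 s: v starts 5 cm/s; Δx = 5·3 + ½·9·3² = 55.5 cm; v ends 32 cm/s.
3–6 s: v starts 32 cm/s; Δx = 32·3 + ½·7·3² = 127.5 cm; v ends 53 cm/s.
x(6) = -6 + Σ Δx = 177 cm.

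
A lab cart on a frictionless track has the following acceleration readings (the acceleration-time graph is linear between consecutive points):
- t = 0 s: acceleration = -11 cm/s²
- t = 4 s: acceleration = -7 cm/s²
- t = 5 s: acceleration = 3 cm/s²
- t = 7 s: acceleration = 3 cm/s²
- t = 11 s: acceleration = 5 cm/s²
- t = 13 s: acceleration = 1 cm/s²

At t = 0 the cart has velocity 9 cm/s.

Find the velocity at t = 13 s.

Δv equals the area under the a-t graph; then v = v₀ + Δv.
0–4 s: ½(-11 + -7)(4) = -36 cm/s
4–5 s: ½(-7 + 3)(1) = -2 cm/s
5–7 s: 3 × 2 = 6 cm/s
7–11 s: ½(3 + 5)(4) = 16 cm/s
11–13 s: ½(5 + 1)(2) = 6 cm/s
Δv = -10 cm/s, so v(13) = 9 + (-10) = -1 cm/s.

-1 cm/s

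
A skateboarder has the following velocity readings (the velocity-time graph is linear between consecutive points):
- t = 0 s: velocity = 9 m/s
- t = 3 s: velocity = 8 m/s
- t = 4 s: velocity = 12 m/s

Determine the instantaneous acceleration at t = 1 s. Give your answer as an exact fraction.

Acceleration is the slope of the v-t graph on 0–3 s: (8 − 9)/(3 − 0) = -1/3 m/s².

-1/3 m/s²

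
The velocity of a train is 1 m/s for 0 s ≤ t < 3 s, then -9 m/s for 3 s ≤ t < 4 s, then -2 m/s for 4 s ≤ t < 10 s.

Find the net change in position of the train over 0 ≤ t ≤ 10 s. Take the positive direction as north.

Net displacement equals the area under the velocity-time graph (areas below the axis count negative).
0–3 s: 1 × 3 = 3 m
3–4 s: -9 × 1 = -9 m
4–10 s: -2 × 6 = -12 m
Net displacement = -18 m

-18 m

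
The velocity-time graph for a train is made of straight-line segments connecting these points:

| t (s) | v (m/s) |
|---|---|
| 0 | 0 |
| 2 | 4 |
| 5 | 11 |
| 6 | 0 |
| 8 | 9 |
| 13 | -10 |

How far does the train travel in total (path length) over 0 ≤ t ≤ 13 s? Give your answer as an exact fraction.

Distance (not displacement) is the total path length: add the absolute areas under v-t.
0–2 s: |½(0 + 4)(2)| = 4 m
2–5 s: |½(4 + 11)(3)| = 22.5 m
5–6 s: |½(11 + 0)(1)| = 5.5 m
6–8 s: |½(0 + 9)(2)| = 9 m
8–13 s: v = 0 at t = 197/19 s; triangle areas 405/38 + 250/19 = 905/38 m
Total distance = 2463/38 m

2463/38 m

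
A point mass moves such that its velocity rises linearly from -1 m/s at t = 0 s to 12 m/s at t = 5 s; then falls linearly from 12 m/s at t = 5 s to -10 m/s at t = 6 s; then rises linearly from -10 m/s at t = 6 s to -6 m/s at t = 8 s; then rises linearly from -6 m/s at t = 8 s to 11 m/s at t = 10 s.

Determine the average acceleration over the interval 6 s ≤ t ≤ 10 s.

Average acceleration = Δv/Δt = (11 − -10)/(10 − 6) = 5.25 m/s².

5.25 m/s²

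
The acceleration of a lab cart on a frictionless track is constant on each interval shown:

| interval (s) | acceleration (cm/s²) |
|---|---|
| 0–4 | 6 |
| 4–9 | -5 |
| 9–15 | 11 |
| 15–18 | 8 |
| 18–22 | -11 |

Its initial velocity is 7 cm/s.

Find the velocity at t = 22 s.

Δv equals the area under the a-t graph; then v = v₀ + Δv.
0–4 s: 6 × 4 = 24 cm/s
4–9 s: -5 × 5 = -25 cm/s
9–15 s: 11 × 6 = 66 cm/s
15–18 s: 8 × 3 = 24 cm/s
18–22 s: -11 × 4 = -44 cm/s
Δv = 45 cm/s, so v(22) = 7 + (45) = 52 cm/s.

52 cm/s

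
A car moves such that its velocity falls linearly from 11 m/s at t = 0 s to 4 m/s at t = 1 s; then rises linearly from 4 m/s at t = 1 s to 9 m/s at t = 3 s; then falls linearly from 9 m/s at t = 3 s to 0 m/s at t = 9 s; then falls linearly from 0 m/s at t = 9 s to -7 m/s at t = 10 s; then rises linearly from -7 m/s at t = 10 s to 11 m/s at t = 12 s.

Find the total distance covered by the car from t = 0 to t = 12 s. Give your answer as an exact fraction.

Distance (not displacement) is the total path length: add the absolute areas under v-t.
0–1 s: |½(11 + 4)(1)| = 7.5 m
1–3 s: |½(4 + 9)(2)| = 13 m
3–9 s: |½(9 + 0)(6)| = 27 m
9–10 s: |½(0 + -7)(1)| = 3.5 m
10–12 s: v = 0 at t = 97/9 s; triangle areas 49/18 + 121/18 = 85/9 m
Total distance = 544/9 m

544/9 m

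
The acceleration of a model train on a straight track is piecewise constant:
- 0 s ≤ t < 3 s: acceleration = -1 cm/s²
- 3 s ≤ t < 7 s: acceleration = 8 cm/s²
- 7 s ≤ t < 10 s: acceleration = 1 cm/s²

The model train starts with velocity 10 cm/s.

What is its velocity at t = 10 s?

42 cm/s

Δv equals the area under the a-t graph; then v = v₀ + Δv.
0–3 s: -1 × 3 = -3 cm/s
3–7 s: 8 × 4 = 32 cm/s
7–10 s: 1 × 3 = 3 cm/s
Δv = 32 cm/s, so v(10) = 10 + (32) = 42 cm/s.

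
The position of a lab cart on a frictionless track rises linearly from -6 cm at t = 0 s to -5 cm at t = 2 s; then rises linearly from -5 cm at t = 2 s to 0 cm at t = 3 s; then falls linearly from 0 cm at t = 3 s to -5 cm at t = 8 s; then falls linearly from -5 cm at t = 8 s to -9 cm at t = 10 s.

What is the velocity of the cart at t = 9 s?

Velocity is the slope of the x-t graph on 8–10 s: (-9 − -5)/(10 − 8) = -2 cm/s.

-2 cm/s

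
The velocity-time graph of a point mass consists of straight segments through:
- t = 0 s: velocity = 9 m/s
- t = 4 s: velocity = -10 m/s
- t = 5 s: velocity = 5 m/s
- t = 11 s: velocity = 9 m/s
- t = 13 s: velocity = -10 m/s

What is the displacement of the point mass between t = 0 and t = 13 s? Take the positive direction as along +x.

Displacement is the signed area under the v-t curve.
0–4 s: ½(9 + -10)(4) = -2 m
4–5 s: ½(-10 + 5)(1) = -2.5 m
5–11 s: ½(5 + 9)(6) = 42 m
11–13 s: ½(9 + -10)(2) = -1 m
Net displacement = 36.5 m

36.5 m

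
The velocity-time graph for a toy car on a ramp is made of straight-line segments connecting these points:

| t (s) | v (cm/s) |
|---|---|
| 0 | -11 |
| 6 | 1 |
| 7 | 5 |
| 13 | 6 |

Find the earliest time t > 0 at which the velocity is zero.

t = 5.5 s

v changes sign on 0–6 s (from -11 to 1); the graph is linear there, so v = 0 at t = 0 + (11)·(6 − 0)/(1 − -11) = 5.5 s.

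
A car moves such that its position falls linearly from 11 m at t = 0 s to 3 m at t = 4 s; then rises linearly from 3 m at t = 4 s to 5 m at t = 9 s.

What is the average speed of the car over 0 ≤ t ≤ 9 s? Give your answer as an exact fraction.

10/9 m/s

Average speed = (total path length)/(elapsed time); on a piecewise-linear x-t graph the path length is Σ|Δx|.
0–4 s: |Δx| = |3 − 11| = 8 m
4–9 s: |Δx| = |5 − 3| = 2 m
Total path = 10 m; average speed = 10/9 = 10/9 m/s.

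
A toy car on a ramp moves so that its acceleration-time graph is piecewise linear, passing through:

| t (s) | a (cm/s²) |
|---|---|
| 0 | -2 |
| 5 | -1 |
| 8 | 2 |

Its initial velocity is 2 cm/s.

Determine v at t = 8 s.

Δv equals the area under the a-t graph; then v = v₀ + Δv.
0–5 s: ½(-2 + -1)(5) = -7.5 cm/s
5–8 s: ½(-1 + 2)(3) = 1.5 cm/s
Δv = -6 cm/s, so v(8) = 2 + (-6) = -4 cm/s.

-4 cm/s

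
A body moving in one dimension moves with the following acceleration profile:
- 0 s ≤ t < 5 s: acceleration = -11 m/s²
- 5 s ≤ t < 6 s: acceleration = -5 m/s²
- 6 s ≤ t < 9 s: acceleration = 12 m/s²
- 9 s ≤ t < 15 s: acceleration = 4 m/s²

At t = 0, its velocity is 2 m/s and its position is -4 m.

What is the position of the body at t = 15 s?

-367 m

On each constant-a segment, Δv = aΔt and Δx = v₀Δt + ½aΔt²; chain segment to segment.
0–5 s: v starts 2 m/s; Δx = 2·5 + ½·-11·5² = -127.5 m; v ends -53 m/s.
5–6 s: v starts -53 m/s; Δx = -53·1 + ½·-5·1² = -55.5 m; v ends -58 m/s.
6–9 s: v starts -58 m/s; Δx = -58·3 + ½·12·3² = -120 m; v ends -22 m/s.
9–15 s: v starts -22 m/s; Δx = -22·6 + ½·4·6² = -60 m; v ends 2 m/s.
x(15) = -4 + Σ Δx = -367 m.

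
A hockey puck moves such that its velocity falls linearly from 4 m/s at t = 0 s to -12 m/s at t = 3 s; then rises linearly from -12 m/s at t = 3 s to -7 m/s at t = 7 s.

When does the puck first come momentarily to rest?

v changes sign on 0–3 s (from 4 to -12); the graph is linear there, so v = 0 at t = 0 + (-4)·(3 − 0)/(-12 − 4) = 0.75 s.

t = 0.75 s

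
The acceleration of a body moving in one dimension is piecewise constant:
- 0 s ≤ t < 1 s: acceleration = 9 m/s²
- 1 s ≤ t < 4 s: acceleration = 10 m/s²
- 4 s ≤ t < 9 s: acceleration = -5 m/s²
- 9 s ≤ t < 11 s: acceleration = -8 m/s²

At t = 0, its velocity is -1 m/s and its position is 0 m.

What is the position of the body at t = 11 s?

210 m

On each constant-a segment, Δv = aΔt and Δx = v₀Δt + ½aΔt²; chain segment to segment.
0–1 s: v starts -1 m/s; Δx = -1·1 + ½·9·1² = 3.5 m; v ends 8 m/s.
1–4 s: v starts 8 m/s; Δx = 8·3 + ½·10·3² = 69 m; v ends 38 m/s.
4–9 s: v starts 38 m/s; Δx = 38·5 + ½·-5·5² = 127.5 m; v ends 13 m/s.
9–11 s: v starts 13 m/s; Δx = 13·2 + ½·-8·2² = 10 m; v ends -3 m/s.
x(11) = 0 + Σ Δx = 210 m.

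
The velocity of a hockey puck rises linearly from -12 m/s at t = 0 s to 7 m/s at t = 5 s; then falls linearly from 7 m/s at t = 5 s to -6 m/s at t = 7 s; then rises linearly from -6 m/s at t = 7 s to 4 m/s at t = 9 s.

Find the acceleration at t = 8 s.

Acceleration is the slope of the v-t graph on 7–9 s: (4 − -6)/(9 − 7) = 5 m/s².

5 m/s²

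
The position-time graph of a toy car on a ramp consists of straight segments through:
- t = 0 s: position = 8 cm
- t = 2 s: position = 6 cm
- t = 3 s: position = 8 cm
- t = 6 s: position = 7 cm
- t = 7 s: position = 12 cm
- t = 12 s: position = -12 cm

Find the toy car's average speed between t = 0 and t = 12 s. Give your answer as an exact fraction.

Average speed = (total path length)/(elapsed time); on a piecewise-linear x-t graph the path length is Σ|Δx|.
0–2 s: |Δx| = |6 − 8| = 2 cm
2–3 s: |Δx| = |8 − 6| = 2 cm
3–6 s: |Δx| = |7 − 8| = 1 cm
6–7 s: |Δx| = |12 − 7| = 5 cm
7–12 s: |Δx| = |-12 − 12| = 24 cm
Total path = 34 cm; average speed = 34/12 = 17/6 cm/s.

17/6 cm/s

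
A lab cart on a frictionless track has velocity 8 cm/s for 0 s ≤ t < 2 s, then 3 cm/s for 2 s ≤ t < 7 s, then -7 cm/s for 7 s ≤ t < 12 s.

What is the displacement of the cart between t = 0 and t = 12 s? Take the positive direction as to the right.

-4 cm

Net displacement equals the area under the velocity-time graph (areas below the axis count negative).
0–2 s: 8 × 2 = 16 cm
2–7 s: 3 × 5 = 15 cm
7–12 s: -7 × 5 = -35 cm
Net displacement = -4 cm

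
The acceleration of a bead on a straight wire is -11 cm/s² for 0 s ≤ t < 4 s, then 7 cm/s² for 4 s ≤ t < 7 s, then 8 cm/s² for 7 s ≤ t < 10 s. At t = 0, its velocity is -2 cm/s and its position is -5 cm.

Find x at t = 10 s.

On each constant-a segment, Δv = aΔt and Δx = v₀Δt + ½aΔt²; chain segment to segment.
0–4 s: v starts -2 cm/s; Δx = -2·4 + ½·-11·4² = -96 cm; v ends -46 cm/s.
4–7 s: v starts -46 cm/s; Δx = -46·3 + ½·7·3² = -106.5 cm; v ends -25 cm/s.
7–10 s: v starts -25 cm/s; Δx = -25·3 + ½·8·3² = -39 cm; v ends -1 cm/s.
x(10) = -5 + Σ Δx = -246.5 cm.

-246.5 cm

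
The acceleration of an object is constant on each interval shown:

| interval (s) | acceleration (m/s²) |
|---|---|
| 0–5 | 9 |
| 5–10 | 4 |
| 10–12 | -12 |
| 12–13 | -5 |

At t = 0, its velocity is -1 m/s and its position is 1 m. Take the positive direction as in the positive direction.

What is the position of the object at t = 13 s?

On each constant-a segment, Δv = aΔt and Δx = v₀Δt + ½aΔt²; chain segment to segment.
0–5 s: v starts -1 m/s; Δx = -1·5 + ½·9·5² = 107.5 m; v ends 44 m/s.
5–10 s: v starts 44 m/s; Δx = 44·5 + ½·4·5² = 270 m; v ends 64 m/s.
10–12 s: v starts 64 m/s; Δx = 64·2 + ½·-12·2² = 104 m; v ends 40 m/s.
12–13 s: v starts 40 m/s; Δx = 40·1 + ½·-5·1² = 37.5 m; v ends 35 m/s.
x(13) = 1 + Σ Δx = 520 m.

520 m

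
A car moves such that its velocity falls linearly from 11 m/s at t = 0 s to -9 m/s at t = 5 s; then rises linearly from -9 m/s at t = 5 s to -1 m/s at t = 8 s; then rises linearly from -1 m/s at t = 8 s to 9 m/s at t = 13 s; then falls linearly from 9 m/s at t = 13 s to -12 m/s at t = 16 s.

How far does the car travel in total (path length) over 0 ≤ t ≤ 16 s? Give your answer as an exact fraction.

2151/28 m

Distance (not displacement) is the total path length: add the absolute areas under v-t.
0–5 s: v = 0 at t = 2.75 s; triangle areas 15.125 + 10.125 = 25.25 m
5–8 s: |½(-9 + -1)(3)| = 15 m
8–13 s: v = 0 at t = 8.5 s; triangle areas 0.25 + 20.25 = 20.5 m
13–16 s: v = 0 at t = 100/7 s; triangle areas 81/14 + 72/7 = 225/14 m
Total distance = 2151/28 m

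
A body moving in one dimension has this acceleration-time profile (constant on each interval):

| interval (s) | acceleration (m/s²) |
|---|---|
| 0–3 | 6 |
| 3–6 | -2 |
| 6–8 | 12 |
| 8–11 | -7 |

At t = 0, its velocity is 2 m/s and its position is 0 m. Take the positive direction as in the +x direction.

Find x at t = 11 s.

218.5 m

On each constant-a segment, Δv = aΔt and Δx = v₀Δt + ½aΔt²; chain segment to segment.
0–3 s: v starts 2 m/s; Δx = 2·3 + ½·6·3² = 33 m; v ends 20 m/s.
3–6 s: v starts 20 m/s; Δx = 20·3 + ½·-2·3² = 51 m; v ends 14 m/s.
6–8 s: v starts 14 m/s; Δx = 14·2 + ½·12·2² = 52 m; v ends 38 m/s.
8–11 s: v starts 38 m/s; Δx = 38·3 + ½·-7·3² = 82.5 m; v ends 17 m/s.
x(11) = 0 + Σ Δx = 218.5 m.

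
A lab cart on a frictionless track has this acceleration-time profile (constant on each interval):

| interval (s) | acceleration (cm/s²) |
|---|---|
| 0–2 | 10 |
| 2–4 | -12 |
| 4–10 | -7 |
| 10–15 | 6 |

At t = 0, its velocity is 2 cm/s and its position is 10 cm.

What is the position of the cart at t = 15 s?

On each constant-a segment, Δv = aΔt and Δx = v₀Δt + ½aΔt²; chain segment to segment.
0–2 s: v starts 2 cm/s; Δx = 2·2 + ½·10·2² = 24 cm; v ends 22 cm/s.
2–4 s: v starts 22 cm/s; Δx = 22·2 + ½·-12·2² = 20 cm; v ends -2 cm/s.
4–10 s: v starts -2 cm/s; Δx = -2·6 + ½·-7·6² = -138 cm; v ends -44 cm/s.
10–15 s: v starts -44 cm/s; Δx = -44·5 + ½·6·5² = -145 cm; v ends -14 cm/s.
x(15) = 10 + Σ Δx = -229 cm.

-229 cm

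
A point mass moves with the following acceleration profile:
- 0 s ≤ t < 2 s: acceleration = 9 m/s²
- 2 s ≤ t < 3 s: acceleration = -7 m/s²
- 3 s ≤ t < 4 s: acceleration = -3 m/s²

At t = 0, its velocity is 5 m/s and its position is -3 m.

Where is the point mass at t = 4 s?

59 m

On each constant-a segment, Δv = aΔt and Δx = v₀Δt + ½aΔt²; chain segment to segment.
0–2 s: v starts 5 m/s; Δx = 5·2 + ½·9·2² = 28 m; v ends 23 m/s.
2–3 s: v starts 23 m/s; Δx = 23·1 + ½·-7·1² = 19.5 m; v ends 16 m/s.
3–4 s: v starts 16 m/s; Δx = 16·1 + ½·-3·1² = 14.5 m; v ends 13 m/s.
x(4) = -3 + Σ Δx = 59 m.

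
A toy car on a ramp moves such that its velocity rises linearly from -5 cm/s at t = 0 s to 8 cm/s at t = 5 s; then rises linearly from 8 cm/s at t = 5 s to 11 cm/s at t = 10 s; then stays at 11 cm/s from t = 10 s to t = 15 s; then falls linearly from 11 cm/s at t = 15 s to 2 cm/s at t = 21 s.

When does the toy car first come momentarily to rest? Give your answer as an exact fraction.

t = 25/13 s

v changes sign on 0–5 s (from -5 to 8); the graph is linear there, so v = 0 at t = 0 + (5)·(5 − 0)/(8 − -5) = 25/13 s.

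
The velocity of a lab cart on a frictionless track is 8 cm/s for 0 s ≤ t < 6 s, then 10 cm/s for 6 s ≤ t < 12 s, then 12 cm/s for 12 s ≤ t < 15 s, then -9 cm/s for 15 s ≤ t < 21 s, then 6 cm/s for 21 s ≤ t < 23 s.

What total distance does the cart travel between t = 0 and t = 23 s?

Total distance travelled is ∫|v| dt — sum the magnitudes of each area piece.
0–6 s: |8| × 6 = 48 cm
6–12 s: |10| × 6 = 60 cm
12–15 s: |12| × 3 = 36 cm
15–21 s: |-9| × 6 = 54 cm
21–23 s: |6| × 2 = 12 cm
Total distance = 210 cm

210 cm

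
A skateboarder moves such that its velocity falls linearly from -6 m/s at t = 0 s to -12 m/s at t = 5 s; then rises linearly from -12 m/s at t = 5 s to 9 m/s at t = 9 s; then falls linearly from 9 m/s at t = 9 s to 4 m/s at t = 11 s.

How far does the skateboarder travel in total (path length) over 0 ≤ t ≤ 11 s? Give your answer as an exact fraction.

556/7 m

Distance (not displacement) is the total path length: add the absolute areas under v-t.
0–5 s: |½(-6 + -12)(5)| = 45 m
5–9 s: v = 0 at t = 51/7 s; triangle areas 96/7 + 54/7 = 150/7 m
9–11 s: |½(9 + 4)(2)| = 13 m
Total distance = 556/7 m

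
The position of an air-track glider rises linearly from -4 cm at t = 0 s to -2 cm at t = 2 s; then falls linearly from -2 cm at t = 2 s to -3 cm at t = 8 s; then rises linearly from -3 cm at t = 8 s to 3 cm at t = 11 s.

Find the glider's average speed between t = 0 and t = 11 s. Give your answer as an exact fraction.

Average speed = (total path length)/(elapsed time); on a piecewise-linear x-t graph the path length is Σ|Δx|.
0–2 s: |Δx| = |-2 − -4| = 2 cm
2–8 s: |Δx| = |-3 − -2| = 1 cm
8–11 s: |Δx| = |3 − -3| = 6 cm
Total path = 9 cm; average speed = 9/11 = 9/11 cm/s.

9/11 cm/s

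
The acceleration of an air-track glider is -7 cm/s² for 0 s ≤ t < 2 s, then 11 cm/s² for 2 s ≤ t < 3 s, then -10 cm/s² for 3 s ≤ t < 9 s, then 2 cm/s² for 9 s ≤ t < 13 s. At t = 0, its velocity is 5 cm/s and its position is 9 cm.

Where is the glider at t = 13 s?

On each constant-a segment, Δv = aΔt and Δx = v₀Δt + ½aΔt²; chain segment to segment.
0–2 s: v starts 5 cm/s; Δx = 5·2 + ½·-7·2² = -4 cm; v ends -9 cm/s.
2–3 s: v starts -9 cm/s; Δx = -9·1 + ½·11·1² = -3.5 cm; v ends 2 cm/s.
3–9 s: v starts 2 cm/s; Δx = 2·6 + ½·-10·6² = -168 cm; v ends -58 cm/s.
9–13 s: v starts -58 cm/s; Δx = -58·4 + ½·2·4² = -216 cm; v ends -50 cm/s.
x(13) = 9 + Σ Δx = -382.5 cm.

-382.5 cm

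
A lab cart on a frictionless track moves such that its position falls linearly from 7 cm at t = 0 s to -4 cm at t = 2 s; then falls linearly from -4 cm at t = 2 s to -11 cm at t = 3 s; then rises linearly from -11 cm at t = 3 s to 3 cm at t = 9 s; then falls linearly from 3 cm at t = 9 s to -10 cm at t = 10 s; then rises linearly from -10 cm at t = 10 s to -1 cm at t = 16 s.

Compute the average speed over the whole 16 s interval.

Average speed = (total path length)/(elapsed time); on a piecewise-linear x-t graph the path length is Σ|Δx|.
0–2 s: |Δx| = |-4 − 7| = 11 cm
2–3 s: |Δx| = |-11 − -4| = 7 cm
3–9 s: |Δx| = |3 − -11| = 14 cm
9–10 s: |Δx| = |-10 − 3| = 13 cm
10–16 s: |Δx| = |-1 − -10| = 9 cm
Total path = 54 cm; average speed = 54/16 = 3.375 cm/s.

3.375 cm/s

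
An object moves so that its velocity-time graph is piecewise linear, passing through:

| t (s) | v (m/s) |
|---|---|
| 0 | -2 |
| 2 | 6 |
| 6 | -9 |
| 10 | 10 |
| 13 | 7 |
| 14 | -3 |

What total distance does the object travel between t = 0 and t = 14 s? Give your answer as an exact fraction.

1293/19 m

Distance (not displacement) is the total path length: add the absolute areas under v-t.
0–2 s: v = 0 at t = 0.5 s; triangle areas 0.5 + 4.5 = 5 m
2–6 s: v = 0 at t = 3.6 s; triangle areas 4.8 + 10.8 = 15.6 m
6–10 s: v = 0 at t = 150/19 s; triangle areas 162/19 + 200/19 = 362/19 m
10–13 s: |½(10 + 7)(3)| = 25.5 m
13–14 s: v = 0 at t = 13.7 s; triangle areas 2.45 + 0.45 = 2.9 m
Total distance = 1293/19 m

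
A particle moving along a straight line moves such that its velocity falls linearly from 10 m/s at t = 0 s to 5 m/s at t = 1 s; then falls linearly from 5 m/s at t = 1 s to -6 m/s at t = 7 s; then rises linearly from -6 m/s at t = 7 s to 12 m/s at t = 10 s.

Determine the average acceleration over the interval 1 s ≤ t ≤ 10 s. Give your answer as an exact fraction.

7/9 m/s²

Average acceleration = Δv/Δt = (12 − 5)/(10 − 1) = 7/9 m/s².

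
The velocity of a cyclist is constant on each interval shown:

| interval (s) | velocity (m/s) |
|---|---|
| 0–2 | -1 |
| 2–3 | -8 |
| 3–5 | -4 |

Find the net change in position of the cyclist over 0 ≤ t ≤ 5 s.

-18 m

Displacement is the signed area under the v-t curve.
0–2 s: -1 × 2 = -2 m
2–3 s: -8 × 1 = -8 m
3–5 s: -4 × 2 = -8 m
Net displacement = -18 m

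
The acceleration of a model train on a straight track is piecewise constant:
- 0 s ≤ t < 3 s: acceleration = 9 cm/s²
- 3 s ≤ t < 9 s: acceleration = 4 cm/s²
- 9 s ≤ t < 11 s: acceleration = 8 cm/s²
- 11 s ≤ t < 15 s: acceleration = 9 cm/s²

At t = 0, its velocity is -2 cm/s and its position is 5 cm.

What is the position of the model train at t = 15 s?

707.5 cm

On each constant-a segment, Δv = aΔt and Δx = v₀Δt + ½aΔt²; chain segment to segment.
0–3 s: v starts -2 cm/s; Δx = -2·3 + ½·9·3² = 34.5 cm; v ends 25 cm/s.
3–9 s: v starts 25 cm/s; Δx = 25·6 + ½·4·6² = 222 cm; v ends 49 cm/s.
9–11 s: v starts 49 cm/s; Δx = 49·2 + ½·8·2² = 114 cm; v ends 65 cm/s.
11–15 s: v starts 65 cm/s; Δx = 65·4 + ½·9·4² = 332 cm; v ends 101 cm/s.
x(15) = 5 + Σ Δx = 707.5 cm.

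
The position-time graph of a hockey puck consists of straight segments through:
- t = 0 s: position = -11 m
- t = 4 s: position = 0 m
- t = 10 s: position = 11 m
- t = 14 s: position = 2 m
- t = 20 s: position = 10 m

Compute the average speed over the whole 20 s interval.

1.95 m/s

Average speed = (total path length)/(elapsed time); on a piecewise-linear x-t graph the path length is Σ|Δx|.
0–4 s: |Δx| = |0 − -11| = 11 m
4–10 s: |Δx| = |11 − 0| = 11 m
10–14 s: |Δx| = |2 − 11| = 9 m
14–20 s: |Δx| = |10 − 2| = 8 m
Total path = 39 m; average speed = 39/20 = 1.95 m/s.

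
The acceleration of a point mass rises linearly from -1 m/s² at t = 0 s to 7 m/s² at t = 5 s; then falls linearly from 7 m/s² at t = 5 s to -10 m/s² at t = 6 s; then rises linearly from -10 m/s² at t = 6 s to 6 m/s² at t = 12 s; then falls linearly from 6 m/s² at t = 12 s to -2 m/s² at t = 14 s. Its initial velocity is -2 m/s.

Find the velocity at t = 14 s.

3.5 m/s

Δv equals the area under the a-t graph; then v = v₀ + Δv.
0–5 s: ½(-1 + 7)(5) = 15 m/s
5–6 s: ½(7 + -10)(1) = -1.5 m/s
6–12 s: ½(-10 + 6)(6) = -12 m/s
12–14 s: ½(6 + -2)(2) = 4 m/s
Δv = 5.5 m/s, so v(14) = -2 + (5.5) = 3.5 m/s.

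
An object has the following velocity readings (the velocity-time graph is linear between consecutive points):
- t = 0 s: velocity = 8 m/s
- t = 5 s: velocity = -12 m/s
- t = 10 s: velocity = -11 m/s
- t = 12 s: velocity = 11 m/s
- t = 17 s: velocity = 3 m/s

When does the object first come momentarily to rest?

t = 2 s

v changes sign on 0–5 s (from 8 to -12); the graph is linear there, so v = 0 at t = 0 + (-8)·(5 − 0)/(-12 − 8) = 2 s.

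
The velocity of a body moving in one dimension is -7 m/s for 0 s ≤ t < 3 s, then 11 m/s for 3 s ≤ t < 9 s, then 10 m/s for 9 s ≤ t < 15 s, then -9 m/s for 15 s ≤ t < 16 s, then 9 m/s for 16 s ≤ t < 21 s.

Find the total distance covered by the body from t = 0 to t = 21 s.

Distance (not displacement) is the total path length: add the absolute areas under v-t.
0–3 s: |-7| × 3 = 21 m
3–9 s: |11| × 6 = 66 m
9–15 s: |10| × 6 = 60 m
15–16 s: |-9| × 1 = 9 m
16–21 s: |9| × 5 = 45 m
Total distance = 201 m

201 m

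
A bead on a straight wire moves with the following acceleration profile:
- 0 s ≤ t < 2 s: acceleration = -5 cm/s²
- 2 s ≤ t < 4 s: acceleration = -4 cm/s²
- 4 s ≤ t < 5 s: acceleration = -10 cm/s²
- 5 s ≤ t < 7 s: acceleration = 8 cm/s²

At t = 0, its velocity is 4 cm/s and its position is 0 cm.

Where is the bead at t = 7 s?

-73 cm

On each constant-a segment, Δv = aΔt and Δx = v₀Δt + ½aΔt²; chain segment to segment.
0–2 s: v starts 4 cm/s; Δx = 4·2 + ½·-5·2² = -2 cm; v ends -6 cm/s.
2–4 s: v starts -6 cm/s; Δx = -6·2 + ½·-4·2² = -20 cm; v ends -14 cm/s.
4–5 s: v starts -14 cm/s; Δx = -14·1 + ½·-10·1² = -19 cm; v ends -24 cm/s.
5–7 s: v starts -24 cm/s; Δx = -24·2 + ½·8·2² = -32 cm; v ends -8 cm/s.
x(7) = 0 + Σ Δx = -73 cm.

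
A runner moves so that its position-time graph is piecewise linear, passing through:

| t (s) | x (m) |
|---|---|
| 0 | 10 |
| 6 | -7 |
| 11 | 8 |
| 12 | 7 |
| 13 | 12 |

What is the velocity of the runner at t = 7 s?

3 m/s

Velocity is the slope of the x-t graph on 6–11 s: (8 − -7)/(11 − 6) = 3 m/s.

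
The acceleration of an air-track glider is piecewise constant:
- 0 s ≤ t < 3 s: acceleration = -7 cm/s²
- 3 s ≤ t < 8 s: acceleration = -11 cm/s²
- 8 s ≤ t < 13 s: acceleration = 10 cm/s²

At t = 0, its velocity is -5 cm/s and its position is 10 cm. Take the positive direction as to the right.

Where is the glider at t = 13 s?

On each constant-a segment, Δv = aΔt and Δx = v₀Δt + ½aΔt²; chain segment to segment.
0–3 s: v starts -5 cm/s; Δx = -5·3 + ½·-7·3² = -46.5 cm; v ends -26 cm/s.
3–8 s: v starts -26 cm/s; Δx = -26·5 + ½·-11·5² = -267.5 cm; v ends -81 cm/s.
8–13 s: v starts -81 cm/s; Δx = -81·5 + ½·10·5² = -280 cm; v ends -31 cm/s.
x(13) = 10 + Σ Δx = -584 cm.

-584 cm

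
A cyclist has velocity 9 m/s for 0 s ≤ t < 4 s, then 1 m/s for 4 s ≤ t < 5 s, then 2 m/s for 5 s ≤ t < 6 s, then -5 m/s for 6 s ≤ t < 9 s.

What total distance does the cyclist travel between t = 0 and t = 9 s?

54 m

Distance (not displacement) is the total path length: add the absolute areas under v-t.
0–4 s: |9| × 4 = 36 m
4–5 s: |1| × 1 = 1 m
5–6 s: |2| × 1 = 2 m
6–9 s: |-5| × 3 = 15 m
Total distance = 54 m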